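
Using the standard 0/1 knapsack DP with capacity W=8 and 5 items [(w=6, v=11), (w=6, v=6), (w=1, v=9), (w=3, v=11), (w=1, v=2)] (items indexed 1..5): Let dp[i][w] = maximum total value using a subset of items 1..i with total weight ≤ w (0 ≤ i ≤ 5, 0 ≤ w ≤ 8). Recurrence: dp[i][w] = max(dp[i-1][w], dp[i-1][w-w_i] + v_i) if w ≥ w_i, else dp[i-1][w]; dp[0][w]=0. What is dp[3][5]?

i\w   0   1   2   3   4   5   6   7   8
  0   0   0   0   0   0   0   0   0   0
  1   0   0   0   0   0   0  11  11  11
  2   0   0   0   0   0   0  11  11  11
  3   0   9   9   9   9   9  11  20  20
  4   0   9   9  11  20  20  20  20  20
  5   0   9  11  11  20  22  22  22  22

9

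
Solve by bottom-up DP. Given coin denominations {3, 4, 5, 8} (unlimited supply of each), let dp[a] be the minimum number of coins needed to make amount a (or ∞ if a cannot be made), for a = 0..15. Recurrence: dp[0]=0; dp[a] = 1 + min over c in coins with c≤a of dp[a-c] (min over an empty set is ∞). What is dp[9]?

2

 a  0  1  2  3  4  5  6  7  8  9 10 11 12 13 14 15
dp  0  -  -  1  1  1  2  2  1  2  2  2  2  2  3  3
(- denotes ∞ / unreachable)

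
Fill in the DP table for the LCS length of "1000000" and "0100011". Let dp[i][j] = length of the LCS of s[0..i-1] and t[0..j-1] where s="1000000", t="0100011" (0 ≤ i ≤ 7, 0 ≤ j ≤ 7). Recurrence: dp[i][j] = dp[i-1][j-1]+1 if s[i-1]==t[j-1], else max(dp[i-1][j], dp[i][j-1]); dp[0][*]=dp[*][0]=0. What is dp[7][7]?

4

   ''  0  1  0  0  0  1  1
''  0  0  0  0  0  0  0  0
 1  0  0  1  1  1  1  1  1
 0  0  1  1  2  2  2  2  2
 0  0  1  1  2  3  3  3  3
 0  0  1  1  2  3  4  4  4
 0  0  1  1  2  3  4  4  4
 0  0  1  1  2  3  4  4  4
 0  0  1  1  2  3  4  4  4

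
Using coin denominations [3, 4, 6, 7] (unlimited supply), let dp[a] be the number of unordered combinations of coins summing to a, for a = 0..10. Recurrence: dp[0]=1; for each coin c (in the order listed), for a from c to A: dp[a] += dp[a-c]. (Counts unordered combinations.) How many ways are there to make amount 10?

after  coin     0     1     2     3     4     5     6     7     8     9    10
          3     1     0     0     1     0     0     1     0     0     1     0
          4     1     0     0     1     1     0     1     1     1     1     1
          6     1     0     0     1     1     0     2     1     1     2     2
          7     1     0     0     1     1     0     2     2     1     2     3

3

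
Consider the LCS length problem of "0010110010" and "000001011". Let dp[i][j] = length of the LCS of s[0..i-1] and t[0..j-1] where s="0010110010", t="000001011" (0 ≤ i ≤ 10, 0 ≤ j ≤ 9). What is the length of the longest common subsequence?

7

   ''  0  0  0  0  0  1  0  1  1
''  0  0  0  0  0  0  0  0  0  0
 0  0  1  1  1  1  1  1  1  1  1
 0  0  1  2  2  2  2  2  2  2  2
 1  0  1  2  2  2  2  3  3  3  3
 0  0  1  2  3  3  3  3  4  4  4
 1  0  1  2  3  3  3  4  4  5  5
 1  0  1  2  3  3  3  4  4  5  6
 0  0  1  2  3  4  4  4  5  5  6
 0  0  1  2  3  4  5  5  5  5  6
 1  0  1  2  3  4  5  6  6  6  6
 0  0  1  2  3  4  5  6  7  7  7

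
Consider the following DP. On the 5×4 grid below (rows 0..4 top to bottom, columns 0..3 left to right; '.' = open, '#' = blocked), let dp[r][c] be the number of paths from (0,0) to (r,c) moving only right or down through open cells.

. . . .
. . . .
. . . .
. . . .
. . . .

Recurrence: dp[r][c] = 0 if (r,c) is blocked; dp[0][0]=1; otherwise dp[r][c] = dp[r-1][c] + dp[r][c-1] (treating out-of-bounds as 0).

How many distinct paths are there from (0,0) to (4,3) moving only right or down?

35

r\c   0   1   2   3
  0   1   1   1   1
  1   1   2   3   4
  2   1   3   6  10
  3   1   4  10  20
  4   1   5  15  35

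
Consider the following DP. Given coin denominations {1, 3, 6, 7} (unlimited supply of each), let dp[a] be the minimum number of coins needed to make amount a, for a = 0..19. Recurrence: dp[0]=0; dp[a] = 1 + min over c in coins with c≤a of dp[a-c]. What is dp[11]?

 a  0  1  2  3  4  5  6  7  8  9 10 11 12 13 14 15 16 17 18 19
dp  0  1  2  1  2  3  1  1  2  2  2  3  2  2  2  3  3  3  3  3

3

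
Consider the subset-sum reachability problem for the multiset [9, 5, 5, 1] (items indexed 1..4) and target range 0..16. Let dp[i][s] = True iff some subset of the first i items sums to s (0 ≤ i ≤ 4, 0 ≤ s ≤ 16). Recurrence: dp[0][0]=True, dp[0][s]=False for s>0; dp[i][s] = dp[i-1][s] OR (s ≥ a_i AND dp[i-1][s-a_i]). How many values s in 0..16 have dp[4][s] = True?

i\s   0   1   2   3   4   5   6   7   8   9  10  11  12  13  14  15  16
  0   T   F   F   F   F   F   F   F   F   F   F   F   F   F   F   F   F
  1   T   F   F   F   F   F   F   F   F   T   F   F   F   F   F   F   F
  2   T   F   F   F   F   T   F   F   F   T   F   F   F   F   T   F   F
  3   T   F   F   F   F   T   F   F   F   T   T   F   F   F   T   F   F
  4   T   T   F   F   F   T   T   F   F   T   T   T   F   F   T   T   F

9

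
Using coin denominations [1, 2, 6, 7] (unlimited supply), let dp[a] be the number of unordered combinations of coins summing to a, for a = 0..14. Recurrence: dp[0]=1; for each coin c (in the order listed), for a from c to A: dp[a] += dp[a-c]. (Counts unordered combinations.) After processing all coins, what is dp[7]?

6

after  coin     0     1     2     3     4     5     6     7     8     9    10    11    12    13    14
          1     1     1     1     1     1     1     1     1     1     1     1     1     1     1     1
          2     1     1     2     2     3     3     4     4     5     5     6     6     7     7     8
          6     1     1     2     2     3     3     5     5     7     7     9     9    12    12    15
          7     1     1     2     2     3     3     5     6     8     9    11    12    15    17    21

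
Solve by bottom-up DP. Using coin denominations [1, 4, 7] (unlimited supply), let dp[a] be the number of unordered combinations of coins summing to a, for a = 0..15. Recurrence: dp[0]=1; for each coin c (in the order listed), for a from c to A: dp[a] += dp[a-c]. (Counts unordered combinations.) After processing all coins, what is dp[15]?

after  coin     0     1     2     3     4     5     6     7     8     9    10    11    12    13    14    15
          1     1     1     1     1     1     1     1     1     1     1     1     1     1     1     1     1
          4     1     1     1     1     2     2     2     2     3     3     3     3     4     4     4     4
          7     1     1     1     1     2     2     2     3     4     4     4     5     6     6     7     8

8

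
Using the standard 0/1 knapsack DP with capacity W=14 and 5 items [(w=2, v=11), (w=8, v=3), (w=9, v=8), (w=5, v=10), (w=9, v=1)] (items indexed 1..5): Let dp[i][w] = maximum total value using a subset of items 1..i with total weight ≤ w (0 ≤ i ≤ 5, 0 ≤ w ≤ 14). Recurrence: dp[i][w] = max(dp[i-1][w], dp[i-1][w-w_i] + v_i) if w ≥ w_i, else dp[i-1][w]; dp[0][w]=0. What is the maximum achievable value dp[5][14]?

21

i\w   0   1   2   3   4   5   6   7   8   9  10  11  12  13  14
  0   0   0   0   0   0   0   0   0   0   0   0   0   0   0   0
  1   0   0  11  11  11  11  11  11  11  11  11  11  11  11  11
  2   0   0  11  11  11  11  11  11  11  11  14  14  14  14  14
  3   0   0  11  11  11  11  11  11  11  11  14  19  19  19  19
  4   0   0  11  11  11  11  11  21  21  21  21  21  21  21  21
  5   0   0  11  11  11  11  11  21  21  21  21  21  21  21  21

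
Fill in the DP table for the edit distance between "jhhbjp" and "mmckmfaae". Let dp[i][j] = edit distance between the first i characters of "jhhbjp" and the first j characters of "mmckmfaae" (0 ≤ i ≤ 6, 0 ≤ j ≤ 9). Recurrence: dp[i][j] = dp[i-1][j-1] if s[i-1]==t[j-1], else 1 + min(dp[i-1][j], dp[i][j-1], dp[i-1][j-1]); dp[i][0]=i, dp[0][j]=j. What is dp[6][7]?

7

   ''  m  m  c  k  m  f  a  a  e
''  0  1  2  3  4  5  6  7  8  9
 j  1  1  2  3  4  5  6  7  8  9
 h  2  2  2  3  4  5  6  7  8  9
 h  3  3  3  3  4  5  6  7  8  9
 b  4  4  4  4  4  5  6  7  8  9
 j  5  5  5  5  5  5  6  7  8  9
 p  6  6  6  6  6  6  6  7  8  9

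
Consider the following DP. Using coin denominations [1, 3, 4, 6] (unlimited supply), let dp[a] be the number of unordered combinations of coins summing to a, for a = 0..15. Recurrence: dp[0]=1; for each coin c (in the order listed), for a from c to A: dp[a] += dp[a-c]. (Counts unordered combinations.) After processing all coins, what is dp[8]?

7

after  coin     0     1     2     3     4     5     6     7     8     9    10    11    12    13    14    15
          1     1     1     1     1     1     1     1     1     1     1     1     1     1     1     1     1
          3     1     1     1     2     2     2     3     3     3     4     4     4     5     5     5     6
          4     1     1     1     2     3     3     4     5     6     7     8     9    11    12    13    15
          6     1     1     1     2     3     3     5     6     7     9    11    12    16    18    20    24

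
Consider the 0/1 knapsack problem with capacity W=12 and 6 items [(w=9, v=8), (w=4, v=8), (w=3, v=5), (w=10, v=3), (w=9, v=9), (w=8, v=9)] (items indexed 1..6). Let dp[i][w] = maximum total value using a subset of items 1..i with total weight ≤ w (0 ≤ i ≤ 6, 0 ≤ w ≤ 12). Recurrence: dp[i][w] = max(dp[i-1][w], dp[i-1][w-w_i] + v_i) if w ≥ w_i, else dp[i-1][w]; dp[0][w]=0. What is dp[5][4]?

i\w   0   1   2   3   4   5   6   7   8   9  10  11  12
  0   0   0   0   0   0   0   0   0   0   0   0   0   0
  1   0   0   0   0   0   0   0   0   0   8   8   8   8
  2   0   0   0   0   8   8   8   8   8   8   8   8   8
  3   0   0   0   5   8   8   8  13  13  13  13  13  13
  4   0   0   0   5   8   8   8  13  13  13  13  13  13
  5   0   0   0   5   8   8   8  13  13  13  13  13  14
  6   0   0   0   5   8   8   8  13  13  13  13  14  17

8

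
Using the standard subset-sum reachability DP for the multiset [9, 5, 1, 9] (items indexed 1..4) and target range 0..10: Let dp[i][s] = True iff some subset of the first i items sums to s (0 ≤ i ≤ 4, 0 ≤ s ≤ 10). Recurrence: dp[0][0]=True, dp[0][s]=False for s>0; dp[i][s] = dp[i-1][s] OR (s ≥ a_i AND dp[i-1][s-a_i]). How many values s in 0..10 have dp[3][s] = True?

6

i\s   0   1   2   3   4   5   6   7   8   9  10
  0   T   F   F   F   F   F   F   F   F   F   F
  1   T   F   F   F   F   F   F   F   F   T   F
  2   T   F   F   F   F   T   F   F   F   T   F
  3   T   T   F   F   F   T   T   F   F   T   T
  4   T   T   F   F   F   T   T   F   F   T   T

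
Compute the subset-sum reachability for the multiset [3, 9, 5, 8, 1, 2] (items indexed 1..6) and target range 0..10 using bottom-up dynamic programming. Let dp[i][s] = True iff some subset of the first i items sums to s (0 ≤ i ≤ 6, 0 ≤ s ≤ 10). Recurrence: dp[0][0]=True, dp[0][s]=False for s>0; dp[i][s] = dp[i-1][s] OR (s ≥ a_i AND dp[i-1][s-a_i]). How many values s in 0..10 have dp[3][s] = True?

i\s   0   1   2   3   4   5   6   7   8   9  10
  0   T   F   F   F   F   F   F   F   F   F   F
  1   T   F   F   T   F   F   F   F   F   F   F
  2   T   F   F   T   F   F   F   F   F   T   F
  3   T   F   F   T   F   T   F   F   T   T   F
  4   T   F   F   T   F   T   F   F   T   T   F
  5   T   T   F   T   T   T   T   F   T   T   T
  6   T   T   T   T   T   T   T   T   T   T   T

5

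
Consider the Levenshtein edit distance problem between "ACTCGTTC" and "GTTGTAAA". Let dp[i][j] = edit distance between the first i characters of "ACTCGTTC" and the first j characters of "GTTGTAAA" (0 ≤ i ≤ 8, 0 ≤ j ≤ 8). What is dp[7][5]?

4

   ''  G  T  T  G  T  A  A  A
''  0  1  2  3  4  5  6  7  8
 A  1  1  2  3  4  5  5  6  7
 C  2  2  2  3  4  5  6  6  7
 T  3  3  2  2  3  4  5  6  7
 C  4  4  3  3  3  4  5  6  7
 G  5  4  4  4  3  4  5  6  7
 T  6  5  4  4  4  3  4  5  6
 T  7  6  5  4  5  4  4  5  6
 C  8  7  6  5  5  5  5  5  6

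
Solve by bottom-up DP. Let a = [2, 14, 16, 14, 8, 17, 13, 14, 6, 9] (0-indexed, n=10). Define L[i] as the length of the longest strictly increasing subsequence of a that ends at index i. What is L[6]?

   i    0    1    2    3    4    5    6    7    8    9
a[i]    2   14   16   14    8   17   13   14    6    9
L[i]    1    2    3    2    2    4    3    4    2    3

3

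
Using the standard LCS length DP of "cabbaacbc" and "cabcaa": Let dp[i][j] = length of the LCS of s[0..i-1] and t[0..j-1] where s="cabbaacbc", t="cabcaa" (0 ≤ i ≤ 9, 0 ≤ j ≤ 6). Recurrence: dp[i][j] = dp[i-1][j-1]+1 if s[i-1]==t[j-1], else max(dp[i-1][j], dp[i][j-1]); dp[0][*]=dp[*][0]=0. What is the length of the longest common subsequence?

   ''  c  a  b  c  a  a
''  0  0  0  0  0  0  0
 c  0  1  1  1  1  1  1
 a  0  1  2  2  2  2  2
 b  0  1  2  3  3  3  3
 b  0  1  2  3  3  3  3
 a  0  1  2  3  3  4  4
 a  0  1  2  3  3  4  5
 c  0  1  2  3  4  4  5
 b  0  1  2  3  4  4  5
 c  0  1  2  3  4  4  5

5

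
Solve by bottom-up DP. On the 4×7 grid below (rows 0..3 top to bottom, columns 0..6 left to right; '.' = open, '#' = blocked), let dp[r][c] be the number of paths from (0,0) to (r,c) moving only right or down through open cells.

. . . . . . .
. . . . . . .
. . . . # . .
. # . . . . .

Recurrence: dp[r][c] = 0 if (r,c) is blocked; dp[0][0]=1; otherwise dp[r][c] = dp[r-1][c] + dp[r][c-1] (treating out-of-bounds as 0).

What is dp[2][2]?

6

r\c   0   1   2   3   4   5   6
  0   1   1   1   1   1   1   1
  1   1   2   3   4   5   6   7
  2   1   3   6  10   0   6  13
  3   1   0   6  16  16  22  35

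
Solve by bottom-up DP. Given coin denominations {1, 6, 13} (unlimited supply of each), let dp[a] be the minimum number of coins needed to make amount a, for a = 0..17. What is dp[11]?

6

 a  0  1  2  3  4  5  6  7  8  9 10 11 12 13 14 15 16 17
dp  0  1  2  3  4  5  1  2  3  4  5  6  2  1  2  3  4  5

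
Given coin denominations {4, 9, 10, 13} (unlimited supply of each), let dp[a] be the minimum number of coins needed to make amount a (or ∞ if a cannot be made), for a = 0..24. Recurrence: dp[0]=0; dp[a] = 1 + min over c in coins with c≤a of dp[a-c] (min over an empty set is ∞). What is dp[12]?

 a  0  1  2  3  4  5  6  7  8  9 10 11 12 13 14 15 16 17 18 19 20 21 22 23 24
dp  0  -  -  -  1  -  -  -  2  1  1  -  3  1  2  -  4  2  2  2  2  3  2  2  3
(- denotes ∞ / unreachable)

3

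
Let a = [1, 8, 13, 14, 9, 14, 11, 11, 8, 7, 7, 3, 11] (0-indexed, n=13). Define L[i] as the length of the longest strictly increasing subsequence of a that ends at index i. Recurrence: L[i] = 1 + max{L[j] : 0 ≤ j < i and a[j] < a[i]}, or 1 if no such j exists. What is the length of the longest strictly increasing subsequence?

4

   i    0    1    2    3    4    5    6    7    8    9   10   11   12
a[i]    1    8   13   14    9   14   11   11    8    7    7    3   11
L[i]    1    2    3    4    3    4    4    4    2    2    2    2    4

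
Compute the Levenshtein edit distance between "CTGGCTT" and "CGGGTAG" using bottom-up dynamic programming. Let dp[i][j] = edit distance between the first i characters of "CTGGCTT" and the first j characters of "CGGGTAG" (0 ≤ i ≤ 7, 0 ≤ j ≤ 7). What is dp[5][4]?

2

   ''  C  G  G  G  T  A  G
''  0  1  2  3  4  5  6  7
 C  1  0  1  2  3  4  5  6
 T  2  1  1  2  3  3  4  5
 G  3  2  1  1  2  3  4  4
 G  4  3  2  1  1  2  3  4
 C  5  4  3  2  2  2  3  4
 T  6  5  4  3  3  2  3  4
 T  7  6  5  4  4  3  3  4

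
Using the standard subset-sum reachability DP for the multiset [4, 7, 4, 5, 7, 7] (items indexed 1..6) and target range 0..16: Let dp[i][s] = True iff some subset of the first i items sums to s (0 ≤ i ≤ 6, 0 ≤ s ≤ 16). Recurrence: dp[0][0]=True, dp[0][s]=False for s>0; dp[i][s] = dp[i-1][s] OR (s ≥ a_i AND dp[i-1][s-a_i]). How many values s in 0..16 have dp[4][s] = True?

i\s   0   1   2   3   4   5   6   7   8   9  10  11  12  13  14  15  16
  0   T   F   F   F   F   F   F   F   F   F   F   F   F   F   F   F   F
  1   T   F   F   F   T   F   F   F   F   F   F   F   F   F   F   F   F
  2   T   F   F   F   T   F   F   T   F   F   F   T   F   F   F   F   F
  3   T   F   F   F   T   F   F   T   T   F   F   T   F   F   F   T   F
  4   T   F   F   F   T   T   F   T   T   T   F   T   T   T   F   T   T
  5   T   F   F   F   T   T   F   T   T   T   F   T   T   T   T   T   T
  6   T   F   F   F   T   T   F   T   T   T   F   T   T   T   T   T   T

11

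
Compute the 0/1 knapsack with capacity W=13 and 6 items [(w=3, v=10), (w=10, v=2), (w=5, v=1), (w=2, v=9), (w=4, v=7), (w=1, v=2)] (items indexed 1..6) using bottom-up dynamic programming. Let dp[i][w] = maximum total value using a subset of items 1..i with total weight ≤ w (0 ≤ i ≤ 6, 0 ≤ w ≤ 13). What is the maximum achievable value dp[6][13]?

i\w   0   1   2   3   4   5   6   7   8   9  10  11  12  13
  0   0   0   0   0   0   0   0   0   0   0   0   0   0   0
  1   0   0   0  10  10  10  10  10  10  10  10  10  10  10
  2   0   0   0  10  10  10  10  10  10  10  10  10  10  12
  3   0   0   0  10  10  10  10  10  11  11  11  11  11  12
  4   0   0   9  10  10  19  19  19  19  19  20  20  20  20
  5   0   0   9  10  10  19  19  19  19  26  26  26  26  26
  6   0   2   9  11  12  19  21  21  21  26  28  28  28  28

28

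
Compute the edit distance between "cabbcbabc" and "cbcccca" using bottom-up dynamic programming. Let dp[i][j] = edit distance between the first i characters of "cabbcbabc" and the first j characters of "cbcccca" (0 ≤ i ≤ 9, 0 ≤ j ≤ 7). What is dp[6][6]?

   ''  c  b  c  c  c  c  a
''  0  1  2  3  4  5  6  7
 c  1  0  1  2  3  4  5  6
 a  2  1  1  2  3  4  5  5
 b  3  2  1  2  3  4  5  6
 b  4  3  2  2  3  4  5  6
 c  5  4  3  2  2  3  4  5
 b  6  5  4  3  3  3  4  5
 a  7  6  5  4  4  4  4  4
 b  8  7  6  5  5  5  5  5
 c  9  8  7  6  5  5  5  6

4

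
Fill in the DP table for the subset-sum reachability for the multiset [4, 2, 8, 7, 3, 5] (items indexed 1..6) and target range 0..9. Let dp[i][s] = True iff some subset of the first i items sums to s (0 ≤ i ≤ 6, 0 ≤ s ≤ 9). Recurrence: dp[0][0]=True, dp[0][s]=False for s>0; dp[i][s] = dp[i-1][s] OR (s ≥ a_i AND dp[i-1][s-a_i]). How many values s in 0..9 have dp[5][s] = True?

i\s   0   1   2   3   4   5   6   7   8   9
  0   T   F   F   F   F   F   F   F   F   F
  1   T   F   F   F   T   F   F   F   F   F
  2   T   F   T   F   T   F   T   F   F   F
  3   T   F   T   F   T   F   T   F   T   F
  4   T   F   T   F   T   F   T   T   T   T
  5   T   F   T   T   T   T   T   T   T   T
  6   T   F   T   T   T   T   T   T   T   T

9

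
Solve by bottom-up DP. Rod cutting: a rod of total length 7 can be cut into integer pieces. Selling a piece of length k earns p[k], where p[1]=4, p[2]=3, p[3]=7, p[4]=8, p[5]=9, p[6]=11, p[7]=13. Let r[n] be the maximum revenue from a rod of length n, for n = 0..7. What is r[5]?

   n    0    1    2    3    4    5    6    7
r[n]    0    4    8   12   16   20   24   28

20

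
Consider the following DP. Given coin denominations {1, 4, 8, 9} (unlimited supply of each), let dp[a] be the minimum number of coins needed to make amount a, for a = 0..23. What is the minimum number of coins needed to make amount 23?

4

 a  0  1  2  3  4  5  6  7  8  9 10 11 12 13 14 15 16 17 18 19 20 21 22 23
dp  0  1  2  3  1  2  3  4  1  1  2  3  2  2  3  4  2  2  2  3  3  3  3  4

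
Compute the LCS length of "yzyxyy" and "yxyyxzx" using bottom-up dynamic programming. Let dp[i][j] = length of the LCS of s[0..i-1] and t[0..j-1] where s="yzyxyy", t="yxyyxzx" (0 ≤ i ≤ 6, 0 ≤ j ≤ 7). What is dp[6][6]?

4

   ''  y  x  y  y  x  z  x
''  0  0  0  0  0  0  0  0
 y  0  1  1  1  1  1  1  1
 z  0  1  1  1  1  1  2  2
 y  0  1  1  2  2  2  2  2
 x  0  1  2  2  2  3  3  3
 y  0  1  2  3  3  3  3  3
 y  0  1  2  3  4  4  4  4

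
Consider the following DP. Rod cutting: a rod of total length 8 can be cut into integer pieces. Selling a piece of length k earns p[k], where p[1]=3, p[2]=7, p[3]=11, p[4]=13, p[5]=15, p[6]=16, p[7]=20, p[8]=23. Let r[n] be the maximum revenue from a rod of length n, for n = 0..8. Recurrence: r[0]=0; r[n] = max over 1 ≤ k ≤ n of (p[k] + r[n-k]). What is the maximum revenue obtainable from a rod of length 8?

29

   n    0    1    2    3    4    5    6    7    8
r[n]    0    3    7   11   14   18   22   25   29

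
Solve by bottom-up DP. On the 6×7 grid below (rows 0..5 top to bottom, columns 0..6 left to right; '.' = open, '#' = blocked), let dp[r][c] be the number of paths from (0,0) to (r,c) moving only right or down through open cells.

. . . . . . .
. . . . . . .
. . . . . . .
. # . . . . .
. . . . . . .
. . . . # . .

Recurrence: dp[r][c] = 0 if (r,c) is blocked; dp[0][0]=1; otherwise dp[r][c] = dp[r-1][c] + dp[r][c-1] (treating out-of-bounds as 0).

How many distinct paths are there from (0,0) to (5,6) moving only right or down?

292

r\c   0   1   2   3   4   5   6
  0   1   1   1   1   1   1   1
  1   1   2   3   4   5   6   7
  2   1   3   6  10  15  21  28
  3   1   0   6  16  31  52  80
  4   1   1   7  23  54 106 186
  5   1   2   9  32   0 106 292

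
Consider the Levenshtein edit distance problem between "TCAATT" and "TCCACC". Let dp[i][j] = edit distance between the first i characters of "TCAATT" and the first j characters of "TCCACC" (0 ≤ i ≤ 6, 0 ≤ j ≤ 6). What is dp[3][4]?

   ''  T  C  C  A  C  C
''  0  1  2  3  4  5  6
 T  1  0  1  2  3  4  5
 C  2  1  0  1  2  3  4
 A  3  2  1  1  1  2  3
 A  4  3  2  2  1  2  3
 T  5  4  3  3  2  2  3
 T  6  5  4  4  3  3  3

1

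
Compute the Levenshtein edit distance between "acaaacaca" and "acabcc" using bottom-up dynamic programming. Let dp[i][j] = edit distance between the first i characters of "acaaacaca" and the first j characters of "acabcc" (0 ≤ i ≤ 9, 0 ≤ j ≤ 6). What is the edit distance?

4

   ''  a  c  a  b  c  c
''  0  1  2  3  4  5  6
 a  1  0  1  2  3  4  5
 c  2  1  0  1  2  3  4
 a  3  2  1  0  1  2  3
 a  4  3  2  1  1  2  3
 a  5  4  3  2  2  2  3
 c  6  5  4  3  3  2  2
 a  7  6  5  4  4  3  3
 c  8  7  6  5  5  4  3
 a  9  8  7  6  6  5  4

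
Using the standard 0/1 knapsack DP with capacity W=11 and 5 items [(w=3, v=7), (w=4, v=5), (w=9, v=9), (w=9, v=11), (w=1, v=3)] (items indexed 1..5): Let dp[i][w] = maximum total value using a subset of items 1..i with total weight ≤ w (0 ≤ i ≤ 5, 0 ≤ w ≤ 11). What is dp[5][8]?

15

i\w   0   1   2   3   4   5   6   7   8   9  10  11
  0   0   0   0   0   0   0   0   0   0   0   0   0
  1   0   0   0   7   7   7   7   7   7   7   7   7
  2   0   0   0   7   7   7   7  12  12  12  12  12
  3   0   0   0   7   7   7   7  12  12  12  12  12
  4   0   0   0   7   7   7   7  12  12  12  12  12
  5   0   3   3   7  10  10  10  12  15  15  15  15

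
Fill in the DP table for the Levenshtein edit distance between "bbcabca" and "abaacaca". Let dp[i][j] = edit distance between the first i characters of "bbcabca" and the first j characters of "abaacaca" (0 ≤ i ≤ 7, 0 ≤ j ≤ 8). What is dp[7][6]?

3

   ''  a  b  a  a  c  a  c  a
''  0  1  2  3  4  5  6  7  8
 b  1  1  1  2  3  4  5  6  7
 b  2  2  1  2  3  4  5  6  7
 c  3  3  2  2  3  3  4  5  6
 a  4  3  3  2  2  3  3  4  5
 b  5  4  3  3  3  3  4  4  5
 c  6  5  4  4  4  3  4  4  5
 a  7  6  5  4  4  4  3  4  4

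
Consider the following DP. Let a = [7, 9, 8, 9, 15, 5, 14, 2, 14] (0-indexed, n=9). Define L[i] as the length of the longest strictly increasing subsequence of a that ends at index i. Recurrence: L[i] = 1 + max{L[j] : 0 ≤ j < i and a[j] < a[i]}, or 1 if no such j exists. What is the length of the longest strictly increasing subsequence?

   i    0    1    2    3    4    5    6    7    8
a[i]    7    9    8    9   15    5   14    2   14
L[i]    1    2    2    3    4    1    4    1    4

4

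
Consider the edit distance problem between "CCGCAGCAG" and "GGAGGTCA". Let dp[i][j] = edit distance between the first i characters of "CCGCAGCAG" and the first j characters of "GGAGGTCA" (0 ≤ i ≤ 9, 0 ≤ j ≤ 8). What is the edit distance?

6

   ''  G  G  A  G  G  T  C  A
''  0  1  2  3  4  5  6  7  8
 C  1  1  2  3  4  5  6  6  7
 C  2  2  2  3  4  5  6  6  7
 G  3  2  2  3  3  4  5  6  7
 C  4  3  3  3  4  4  5  5  6
 A  5  4  4  3  4  5  5  6  5
 G  6  5  4  4  3  4  5  6  6
 C  7  6  5  5  4  4  5  5  6
 A  8  7  6  5  5  5  5  6  5
 G  9  8  7  6  5  5  6  6  6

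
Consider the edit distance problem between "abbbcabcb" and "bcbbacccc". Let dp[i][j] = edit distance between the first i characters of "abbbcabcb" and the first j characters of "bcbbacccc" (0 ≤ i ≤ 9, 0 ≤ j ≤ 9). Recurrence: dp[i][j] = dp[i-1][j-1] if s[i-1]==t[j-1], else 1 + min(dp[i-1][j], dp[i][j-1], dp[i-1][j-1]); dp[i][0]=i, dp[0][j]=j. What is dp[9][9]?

6

   ''  b  c  b  b  a  c  c  c  c
''  0  1  2  3  4  5  6  7  8  9
 a  1  1  2  3  4  4  5  6  7  8
 b  2  1  2  2  3  4  5  6  7  8
 b  3  2  2  2  2  3  4  5  6  7
 b  4  3  3  2  2  3  4  5  6  7
 c  5  4  3  3  3  3  3  4  5  6
 a  6  5  4  4  4  3  4  4  5  6
 b  7  6  5  4  4  4  4  5  5  6
 c  8  7  6  5  5  5  4  4  5  5
 b  9  8  7  6  5  6  5  5  5  6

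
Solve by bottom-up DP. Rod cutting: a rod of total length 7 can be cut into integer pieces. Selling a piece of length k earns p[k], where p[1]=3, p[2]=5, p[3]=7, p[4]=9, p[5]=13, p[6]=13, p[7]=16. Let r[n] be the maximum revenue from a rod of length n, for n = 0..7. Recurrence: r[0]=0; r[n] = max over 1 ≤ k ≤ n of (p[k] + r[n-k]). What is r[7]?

   n    0    1    2    3    4    5    6    7
r[n]    0    3    6    9   12   15   18   21

21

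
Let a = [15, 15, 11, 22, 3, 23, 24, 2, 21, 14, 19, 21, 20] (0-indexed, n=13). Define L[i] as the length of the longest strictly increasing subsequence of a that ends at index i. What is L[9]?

   i    0    1    2    3    4    5    6    7    8    9   10   11   12
a[i]   15   15   11   22    3   23   24    2   21   14   19   21   20
L[i]    1    1    1    2    1    3    4    1    2    2    3    4    4

2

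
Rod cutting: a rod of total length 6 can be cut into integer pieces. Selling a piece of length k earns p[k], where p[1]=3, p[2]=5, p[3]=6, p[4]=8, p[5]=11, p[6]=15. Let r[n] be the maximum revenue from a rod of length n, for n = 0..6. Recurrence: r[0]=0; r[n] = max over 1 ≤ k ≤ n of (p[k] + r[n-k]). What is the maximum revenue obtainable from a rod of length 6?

18

   n    0    1    2    3    4    5    6
r[n]    0    3    6    9   12   15   18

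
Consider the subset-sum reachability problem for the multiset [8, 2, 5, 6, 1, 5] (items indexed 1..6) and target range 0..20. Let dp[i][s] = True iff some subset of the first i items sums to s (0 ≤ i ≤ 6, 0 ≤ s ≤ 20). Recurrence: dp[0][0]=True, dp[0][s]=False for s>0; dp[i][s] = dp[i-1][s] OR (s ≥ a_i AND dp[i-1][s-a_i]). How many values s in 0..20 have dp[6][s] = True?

20

i\s   0   1   2   3   4   5   6   7   8   9  10  11  12  13  14  15  16  17  18  19  20
  0   T   F   F   F   F   F   F   F   F   F   F   F   F   F   F   F   F   F   F   F   F
  1   T   F   F   F   F   F   F   F   T   F   F   F   F   F   F   F   F   F   F   F   F
  2   T   F   T   F   F   F   F   F   T   F   T   F   F   F   F   F   F   F   F   F   F
  3   T   F   T   F   F   T   F   T   T   F   T   F   F   T   F   T   F   F   F   F   F
  4   T   F   T   F   F   T   T   T   T   F   T   T   F   T   T   T   T   F   F   T   F
  5   T   T   T   T   F   T   T   T   T   T   T   T   T   T   T   T   T   T   F   T   T
  6   T   T   T   T   F   T   T   T   T   T   T   T   T   T   T   T   T   T   T   T   T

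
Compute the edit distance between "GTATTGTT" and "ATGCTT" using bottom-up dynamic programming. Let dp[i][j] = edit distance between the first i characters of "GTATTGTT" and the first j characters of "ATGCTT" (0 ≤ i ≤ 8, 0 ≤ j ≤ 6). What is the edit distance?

4

   ''  A  T  G  C  T  T
''  0  1  2  3  4  5  6
 G  1  1  2  2  3  4  5
 T  2  2  1  2  3  3  4
 A  3  2  2  2  3  4  4
 T  4  3  2  3  3  3  4
 T  5  4  3  3  4  3  3
 G  6  5  4  3  4  4  4
 T  7  6  5  4  4  4  4
 T  8  7  6  5  5  4  4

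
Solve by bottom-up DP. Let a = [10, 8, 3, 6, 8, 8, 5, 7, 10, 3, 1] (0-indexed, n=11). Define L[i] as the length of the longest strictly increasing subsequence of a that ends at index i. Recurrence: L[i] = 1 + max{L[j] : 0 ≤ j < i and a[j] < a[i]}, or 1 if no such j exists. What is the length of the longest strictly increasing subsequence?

   i    0    1    2    3    4    5    6    7    8    9   10
a[i]   10    8    3    6    8    8    5    7   10    3    1
L[i]    1    1    1    2    3    3    2    3    4    1    1

4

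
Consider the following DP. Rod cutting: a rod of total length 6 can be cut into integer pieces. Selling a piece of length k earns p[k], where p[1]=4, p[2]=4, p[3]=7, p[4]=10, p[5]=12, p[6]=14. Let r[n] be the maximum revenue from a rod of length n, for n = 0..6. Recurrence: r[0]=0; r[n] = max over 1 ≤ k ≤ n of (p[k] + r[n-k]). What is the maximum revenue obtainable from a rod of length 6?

   n    0    1    2    3    4    5    6
r[n]    0    4    8   12   16   20   24

24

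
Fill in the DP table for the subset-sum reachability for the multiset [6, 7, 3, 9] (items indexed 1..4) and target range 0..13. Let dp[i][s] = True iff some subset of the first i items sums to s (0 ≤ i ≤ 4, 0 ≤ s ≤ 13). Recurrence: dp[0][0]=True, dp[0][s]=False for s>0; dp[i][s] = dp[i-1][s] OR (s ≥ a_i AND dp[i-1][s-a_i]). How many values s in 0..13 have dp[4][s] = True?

8

i\s   0   1   2   3   4   5   6   7   8   9  10  11  12  13
  0   T   F   F   F   F   F   F   F   F   F   F   F   F   F
  1   T   F   F   F   F   F   T   F   F   F   F   F   F   F
  2   T   F   F   F   F   F   T   T   F   F   F   F   F   T
  3   T   F   F   T   F   F   T   T   F   T   T   F   F   T
  4   T   F   F   T   F   F   T   T   F   T   T   F   T   T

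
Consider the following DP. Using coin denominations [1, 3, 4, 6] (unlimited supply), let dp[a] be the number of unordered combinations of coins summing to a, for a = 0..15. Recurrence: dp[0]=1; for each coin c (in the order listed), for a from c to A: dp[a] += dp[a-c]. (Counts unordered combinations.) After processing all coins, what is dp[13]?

after  coin     0     1     2     3     4     5     6     7     8     9    10    11    12    13    14    15
          1     1     1     1     1     1     1     1     1     1     1     1     1     1     1     1     1
          3     1     1     1     2     2     2     3     3     3     4     4     4     5     5     5     6
          4     1     1     1     2     3     3     4     5     6     7     8     9    11    12    13    15
          6     1     1     1     2     3     3     5     6     7     9    11    12    16    18    20    24

18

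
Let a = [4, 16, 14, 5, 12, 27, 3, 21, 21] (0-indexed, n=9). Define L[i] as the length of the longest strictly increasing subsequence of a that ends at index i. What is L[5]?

   i    0    1    2    3    4    5    6    7    8
a[i]    4   16   14    5   12   27    3   21   21
L[i]    1    2    2    2    3    4    1    4    4

4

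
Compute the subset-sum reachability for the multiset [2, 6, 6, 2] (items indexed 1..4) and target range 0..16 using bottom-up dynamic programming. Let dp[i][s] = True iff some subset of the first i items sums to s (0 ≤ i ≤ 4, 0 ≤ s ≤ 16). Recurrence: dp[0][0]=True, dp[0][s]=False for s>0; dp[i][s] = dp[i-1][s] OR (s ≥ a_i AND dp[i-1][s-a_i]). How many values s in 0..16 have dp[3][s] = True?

6

i\s   0   1   2   3   4   5   6   7   8   9  10  11  12  13  14  15  16
  0   T   F   F   F   F   F   F   F   F   F   F   F   F   F   F   F   F
  1   T   F   T   F   F   F   F   F   F   F   F   F   F   F   F   F   F
  2   T   F   T   F   F   F   T   F   T   F   F   F   F   F   F   F   F
  3   T   F   T   F   F   F   T   F   T   F   F   F   T   F   T   F   F
  4   T   F   T   F   T   F   T   F   T   F   T   F   T   F   T   F   T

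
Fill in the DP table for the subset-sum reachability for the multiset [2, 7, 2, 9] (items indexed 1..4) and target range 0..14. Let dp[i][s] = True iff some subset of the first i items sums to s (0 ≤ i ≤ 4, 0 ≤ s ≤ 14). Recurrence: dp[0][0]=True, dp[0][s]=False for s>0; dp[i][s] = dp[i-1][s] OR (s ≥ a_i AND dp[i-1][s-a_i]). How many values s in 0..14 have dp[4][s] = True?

7

i\s   0   1   2   3   4   5   6   7   8   9  10  11  12  13  14
  0   T   F   F   F   F   F   F   F   F   F   F   F   F   F   F
  1   T   F   T   F   F   F   F   F   F   F   F   F   F   F   F
  2   T   F   T   F   F   F   F   T   F   T   F   F   F   F   F
  3   T   F   T   F   T   F   F   T   F   T   F   T   F   F   F
  4   T   F   T   F   T   F   F   T   F   T   F   T   F   T   F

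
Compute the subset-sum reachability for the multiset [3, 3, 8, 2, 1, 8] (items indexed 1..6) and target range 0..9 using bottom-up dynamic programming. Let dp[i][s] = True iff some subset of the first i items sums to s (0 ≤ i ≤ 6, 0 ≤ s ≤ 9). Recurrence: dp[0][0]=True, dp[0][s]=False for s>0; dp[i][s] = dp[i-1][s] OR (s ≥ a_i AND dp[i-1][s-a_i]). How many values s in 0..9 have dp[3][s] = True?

i\s   0   1   2   3   4   5   6   7   8   9
  0   T   F   F   F   F   F   F   F   F   F
  1   T   F   F   T   F   F   F   F   F   F
  2   T   F   F   T   F   F   T   F   F   F
  3   T   F   F   T   F   F   T   F   T   F
  4   T   F   T   T   F   T   T   F   T   F
  5   T   T   T   T   T   T   T   T   T   T
  6   T   T   T   T   T   T   T   T   T   T

4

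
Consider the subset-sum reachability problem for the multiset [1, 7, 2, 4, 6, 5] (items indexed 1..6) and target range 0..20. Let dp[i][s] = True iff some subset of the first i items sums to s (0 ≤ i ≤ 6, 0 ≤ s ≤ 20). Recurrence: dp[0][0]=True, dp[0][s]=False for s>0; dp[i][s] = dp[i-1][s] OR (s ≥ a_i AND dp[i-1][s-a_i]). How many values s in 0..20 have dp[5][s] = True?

21

i\s   0   1   2   3   4   5   6   7   8   9  10  11  12  13  14  15  16  17  18  19  20
  0   T   F   F   F   F   F   F   F   F   F   F   F   F   F   F   F   F   F   F   F   F
  1   T   T   F   F   F   F   F   F   F   F   F   F   F   F   F   F   F   F   F   F   F
  2   T   T   F   F   F   F   F   T   T   F   F   F   F   F   F   F   F   F   F   F   F
  3   T   T   T   T   F   F   F   T   T   T   T   F   F   F   F   F   F   F   F   F   F
  4   T   T   T   T   T   T   T   T   T   T   T   T   T   T   T   F   F   F   F   F   F
  5   T   T   T   T   T   T   T   T   T   T   T   T   T   T   T   T   T   T   T   T   T
  6   T   T   T   T   T   T   T   T   T   T   T   T   T   T   T   T   T   T   T   T   T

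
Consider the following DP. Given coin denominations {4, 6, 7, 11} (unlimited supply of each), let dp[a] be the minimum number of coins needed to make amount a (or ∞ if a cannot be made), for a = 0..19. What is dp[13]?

2

 a  0  1  2  3  4  5  6  7  8  9 10 11 12 13 14 15 16 17 18 19
dp  0  -  -  -  1  -  1  1  2  -  2  1  2  2  2  2  3  2  2  3
(- denotes ∞ / unreachable)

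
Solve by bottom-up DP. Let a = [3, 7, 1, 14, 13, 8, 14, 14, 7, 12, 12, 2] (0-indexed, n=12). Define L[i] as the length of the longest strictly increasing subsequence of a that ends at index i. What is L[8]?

   i    0    1    2    3    4    5    6    7    8    9   10   11
a[i]    3    7    1   14   13    8   14   14    7   12   12    2
L[i]    1    2    1    3    3    3    4    4    2    4    4    2

2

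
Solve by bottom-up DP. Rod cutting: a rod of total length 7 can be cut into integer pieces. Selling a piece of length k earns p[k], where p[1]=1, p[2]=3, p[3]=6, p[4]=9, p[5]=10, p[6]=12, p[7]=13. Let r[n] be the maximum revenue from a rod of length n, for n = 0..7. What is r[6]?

12

   n    0    1    2    3    4    5    6    7
r[n]    0    1    3    6    9   10   12   15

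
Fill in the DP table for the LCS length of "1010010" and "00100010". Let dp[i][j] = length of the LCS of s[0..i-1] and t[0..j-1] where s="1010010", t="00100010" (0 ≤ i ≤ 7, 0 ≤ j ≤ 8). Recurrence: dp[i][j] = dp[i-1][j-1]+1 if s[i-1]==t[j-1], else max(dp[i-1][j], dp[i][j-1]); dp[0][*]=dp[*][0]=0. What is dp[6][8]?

   ''  0  0  1  0  0  0  1  0
''  0  0  0  0  0  0  0  0  0
 1  0  0  0  1  1  1  1  1  1
 0  0  1  1  1  2  2  2  2  2
 1  0  1  1  2  2  2  2  3  3
 0  0  1  2  2  3  3  3  3  4
 0  0  1  2  2  3  4  4  4  4
 1  0  1  2  3  3  4  4  5  5
 0  0  1  2  3  4  4  5  5  6

5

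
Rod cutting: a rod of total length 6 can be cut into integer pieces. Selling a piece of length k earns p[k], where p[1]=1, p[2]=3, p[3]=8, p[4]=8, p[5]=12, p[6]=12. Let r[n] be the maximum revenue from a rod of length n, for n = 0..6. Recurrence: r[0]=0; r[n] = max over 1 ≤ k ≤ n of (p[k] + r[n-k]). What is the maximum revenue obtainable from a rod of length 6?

16

   n    0    1    2    3    4    5    6
r[n]    0    1    3    8    9   12   16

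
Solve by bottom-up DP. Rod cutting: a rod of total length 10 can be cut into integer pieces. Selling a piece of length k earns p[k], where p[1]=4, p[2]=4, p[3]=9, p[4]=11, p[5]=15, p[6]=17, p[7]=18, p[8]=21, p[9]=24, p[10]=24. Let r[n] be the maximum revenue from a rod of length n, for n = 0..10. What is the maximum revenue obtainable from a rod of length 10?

   n    0    1    2    3    4    5    6    7    8    9   10
r[n]    0    4    8   12   16   20   24   28   32   36   40

40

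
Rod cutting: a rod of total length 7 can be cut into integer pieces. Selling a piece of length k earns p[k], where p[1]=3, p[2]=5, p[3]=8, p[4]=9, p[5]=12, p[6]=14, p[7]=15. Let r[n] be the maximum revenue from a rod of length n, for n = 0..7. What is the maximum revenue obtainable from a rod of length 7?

21

   n    0    1    2    3    4    5    6    7
r[n]    0    3    6    9   12   15   18   21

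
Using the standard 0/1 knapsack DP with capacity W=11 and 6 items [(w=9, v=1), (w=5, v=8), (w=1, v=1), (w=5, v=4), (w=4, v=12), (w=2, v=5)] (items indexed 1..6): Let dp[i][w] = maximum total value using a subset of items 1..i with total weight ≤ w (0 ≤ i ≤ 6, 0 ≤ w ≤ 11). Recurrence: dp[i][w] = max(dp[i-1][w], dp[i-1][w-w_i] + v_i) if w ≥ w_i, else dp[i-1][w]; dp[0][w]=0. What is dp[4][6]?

9

i\w   0   1   2   3   4   5   6   7   8   9  10  11
  0   0   0   0   0   0   0   0   0   0   0   0   0
  1   0   0   0   0   0   0   0   0   0   1   1   1
  2   0   0   0   0   0   8   8   8   8   8   8   8
  3   0   1   1   1   1   8   9   9   9   9   9   9
  4   0   1   1   1   1   8   9   9   9   9  12  13
  5   0   1   1   1  12  13  13  13  13  20  21  21
  6   0   1   5   6  12  13  17  18  18  20  21  25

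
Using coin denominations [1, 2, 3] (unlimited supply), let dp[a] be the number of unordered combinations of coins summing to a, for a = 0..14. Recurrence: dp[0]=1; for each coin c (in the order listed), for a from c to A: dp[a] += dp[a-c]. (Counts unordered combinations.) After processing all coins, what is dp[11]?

16

after  coin     0     1     2     3     4     5     6     7     8     9    10    11    12    13    14
          1     1     1     1     1     1     1     1     1     1     1     1     1     1     1     1
          2     1     1     2     2     3     3     4     4     5     5     6     6     7     7     8
          3     1     1     2     3     4     5     7     8    10    12    14    16    19    21    24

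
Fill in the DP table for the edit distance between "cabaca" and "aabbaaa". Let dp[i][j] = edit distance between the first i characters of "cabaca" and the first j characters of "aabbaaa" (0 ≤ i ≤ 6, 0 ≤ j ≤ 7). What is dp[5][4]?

   ''  a  a  b  b  a  a  a
''  0  1  2  3  4  5  6  7
 c  1  1  2  3  4  5  6  7
 a  2  1  1  2  3  4  5  6
 b  3  2  2  1  2  3  4  5
 a  4  3  2  2  2  2  3  4
 c  5  4  3  3  3  3  3  4
 a  6  5  4  4  4  3  3  3

3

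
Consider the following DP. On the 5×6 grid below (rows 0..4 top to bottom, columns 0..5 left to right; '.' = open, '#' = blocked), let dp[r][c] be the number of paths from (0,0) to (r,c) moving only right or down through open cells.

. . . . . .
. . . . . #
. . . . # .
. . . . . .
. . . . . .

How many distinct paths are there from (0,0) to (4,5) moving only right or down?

r\c   0   1   2   3   4   5
  0   1   1   1   1   1   1
  1   1   2   3   4   5   0
  2   1   3   6  10   0   0
  3   1   4  10  20  20  20
  4   1   5  15  35  55  75

75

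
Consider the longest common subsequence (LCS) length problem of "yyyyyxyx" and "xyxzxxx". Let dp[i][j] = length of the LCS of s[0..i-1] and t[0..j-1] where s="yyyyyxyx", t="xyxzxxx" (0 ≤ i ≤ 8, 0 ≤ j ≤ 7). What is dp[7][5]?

2

   ''  x  y  x  z  x  x  x
''  0  0  0  0  0  0  0  0
 y  0  0  1  1  1  1  1  1
 y  0  0  1  1  1  1  1  1
 y  0  0  1  1  1  1  1  1
 y  0  0  1  1  1  1  1  1
 y  0  0  1  1  1  1  1  1
 x  0  1  1  2  2  2  2  2
 y  0  1  2  2  2  2  2  2
 x  0  1  2  3  3  3  3  3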